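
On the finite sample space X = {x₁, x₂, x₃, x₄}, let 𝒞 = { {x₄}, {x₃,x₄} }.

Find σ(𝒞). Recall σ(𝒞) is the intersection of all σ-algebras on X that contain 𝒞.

Initial family (4 sets): { {}, {x₄}, {x₃,x₄}, X }.
Round 1 adds 2:
  {x₁,x₂}  = X∖{x₃,x₄}
  {x₁,x₂,x₃}  = X∖{x₄}
  |family| = 6
Round 2: +1 →
  {x₁,x₂,x₄}  = {x₁,x₂} ∪ {x₄}
  |family| = 7
Round 3 (1 new):
  {x₃}  = X∖{x₁,x₂,x₄}
  |family| = 8
Round 4 adds nothing — fixpoint reached.

|σ(𝒞)| = 8.  σ(𝒞) = { {}, {x₃}, {x₄}, {x₁,x₂}, {x₃,x₄}, {x₁,x₂,x₃}, {x₁,x₂,x₄}, X }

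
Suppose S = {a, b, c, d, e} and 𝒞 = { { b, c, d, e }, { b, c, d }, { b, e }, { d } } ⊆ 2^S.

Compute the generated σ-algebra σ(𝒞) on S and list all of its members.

Begin from { ∅, { d }, { b, e }, { b, c, d }, { b, c, d, e }, S } (that is, 𝒞 plus ∅ and S).
Step 1 adds 5:
  { a }  = complement { b, c, d, e }
  { a, e }  = complement { b, c, d }
  { a, c, d }  = complement { b, e }
  { b, d, e }  = { b, e } ∪ { d }
  { a, b, c, e }  = complement { d }
  (now 11)
Step 2: 7 new —
  { a, c }  = complement { b, d, e }
  { a, d }  = { d } ∪ { a }
  { a, b, e }  = { b, e } ∪ { a, e }
  { a, d, e }  = { a, e } ∪ { d }
  { a, b, c, d }  = { b, c, d } ∪ { a, c, d }
  { a, b, d, e }  = { a, e } ∪ { b, d, e }
  { a, c, d, e }  = { a, c, d } ∪ { a, e }
  (now 18)
Step 3 adds 7:
  { b }  = complement { a, c, d, e }
  { c }  = complement { a, b, d, e }
  { e }  = complement { a, b, c, d }
  { b, c }  = complement { a, d, e }
  { c, d }  = complement { a, b, e }
  { a, c, e }  = { a, c } ∪ { a, e }
  { b, c, e }  = complement { a, d }
  (now 25)
Step 4 adds 7:
  { a, b }  = { b } ∪ { a }
  { b, d }  = complement { a, c, e }
  { c, e }  = { e } ∪ { c }
  { d, e }  = { e } ∪ { d }
  { a, b, c }  = { b } ∪ { a, c }
  { a, b, d }  = { b } ∪ { a, d }
  { c, d, e }  = { c, d } ∪ { e }
  (now 32)
Step 5: closed — nothing new.

Hence σ(𝒞) has 32 members: { ∅, { a }, { b }, { c }, { d }, { e }, { a, b }, { a, c }, { a, d }, { a, e }, { b, c }, { b, d }, { b, e }, { c, d }, { c, e }, { d, e }, { a, b, c }, { a, b, d }, { a, b, e }, { a, c, d }, { a, c, e }, { a, d, e }, { b, c, d }, { b, c, e }, { b, d, e }, { c, d, e }, { a, b, c, d }, { a, b, c, e }, { a, b, d, e }, { a, c, d, e }, { b, c, d, e }, S }.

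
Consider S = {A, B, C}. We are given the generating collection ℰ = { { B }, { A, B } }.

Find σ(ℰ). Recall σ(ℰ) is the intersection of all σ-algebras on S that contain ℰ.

Begin from { {  }, { B }, { A, B }, S } (that is, ℰ plus ∅ and S).
Step 1: +2 →
  { C }  = S∖{ A, B }
  { A, C }  = S∖{ B }
  (now 6)
Step 2: 1 new —
  { B, C }  = { C } ∪ { B }
  (now 7)
Step 3 (1 new):
  { A }  = S∖{ B, C }
  (now 8)
After Step 4 the family is unchanged; done.

Therefore σ(ℰ) = { {  }, { A }, { B }, { C }, { A, B }, { A, C }, { B, C }, S } (|σ(ℰ)| = 8).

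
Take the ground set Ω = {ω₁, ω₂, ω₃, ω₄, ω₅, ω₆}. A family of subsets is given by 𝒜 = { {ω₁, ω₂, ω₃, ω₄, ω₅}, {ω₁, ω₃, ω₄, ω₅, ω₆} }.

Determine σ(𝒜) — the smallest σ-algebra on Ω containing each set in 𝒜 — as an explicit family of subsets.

σ(𝒜) (8 sets): { {}, {ω₂}, {ω₆}, {ω₂, ω₆}, {ω₁, ω₃, ω₄, ω₅}, {ω₁, ω₂, ω₃, ω₄, ω₅}, {ω₁, ω₃, ω₄, ω₅, ω₆}, Ω }

Trace:
Start: 𝒜 ∪ {∅, Ω} = { {}, {ω₁, ω₂, ω₃, ω₄, ω₅}, {ω₁, ω₃, ω₄, ω₅, ω₆}, Ω }.
Step 1 adds 2:
  {ω₂}  = Ω∖{ω₁, ω₃, ω₄, ω₅, ω₆}
  {ω₆}  = Ω∖{ω₁, ω₂, ω₃, ω₄, ω₅}
Step 2. New:
  {ω₂, ω₆}  = {ω₂} ∪ {ω₆}
Step 3 (1 new):
  {ω₁, ω₃, ω₄, ω₅}  = Ω∖{ω₂, ω₆}
Step 4: no new sets; the family is a σ-algebra.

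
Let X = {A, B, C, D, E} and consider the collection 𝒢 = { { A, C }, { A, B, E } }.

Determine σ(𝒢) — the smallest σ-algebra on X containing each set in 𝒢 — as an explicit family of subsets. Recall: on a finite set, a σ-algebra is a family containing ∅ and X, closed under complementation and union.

Initial family (4 sets): { {}, { A, C }, { A, B, E }, X }.
Round 1 (3 new):
  { C, D }  = { A, B, E }ᶜ
  { B, D, E }  = { A, C }ᶜ
  { A, B, C, E }  = { A, C } ∪ { A, B, E }
  (now 7)
Round 2 (4 new):
  { D }  = { A, B, C, E }ᶜ
  { A, C, D }  = { C, D } ∪ { A, C }
  { A, B, D, E }  = { A, B, E } ∪ { B, D, E }
  { B, C, D, E }  = { C, D } ∪ { B, D, E }
  (now 11)
Round 3 (3 new):
  { A }  = { B, C, D, E }ᶜ
  { C }  = { A, B, D, E }ᶜ
  { B, E }  = { A, C, D }ᶜ
  (now 14)
Round 4. New:
  { A, D }  = { D } ∪ { A }
  { B, C, E }  = { C } ∪ { B, E }
  (now 16)
Round 5: already closed under ᶜ and ∪.

Therefore σ(𝒢) = { {}, { A }, { C }, { D }, { A, C }, { A, D }, { B, E }, { C, D }, { A, B, E }, { A, C, D }, { B, C, E }, { B, D, E }, { A, B, C, E }, { A, B, D, E }, { B, C, D, E }, X } (|σ(𝒢)| = 16).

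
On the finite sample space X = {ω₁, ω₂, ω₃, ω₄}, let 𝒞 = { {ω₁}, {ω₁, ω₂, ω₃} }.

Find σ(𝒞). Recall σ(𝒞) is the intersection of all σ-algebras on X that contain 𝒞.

σ(𝒞) = { {}, {ω₁}, {ω₄}, {ω₁, ω₄}, {ω₂, ω₃}, {ω₁, ω₂, ω₃}, {ω₂, ω₃, ω₄}, X }

Working:
Take S₀ = 𝒞 ∪ {∅, X} = { {}, {ω₁}, {ω₁, ω₂, ω₃}, X }.
Step 1. New:
  {ω₄}  = ᶜ of {ω₁, ω₂, ω₃}
  {ω₂, ω₃, ω₄}  = ᶜ of {ω₁}
  |family| = 6
Step 2: 1 new —
  {ω₁, ω₄}  = {ω₄} ∪ {ω₁}
  |family| = 7
Step 3: 1 new —
  {ω₂, ω₃}  = ᶜ of {ω₁, ω₄}
  |family| = 8
Step 4: closed — nothing new.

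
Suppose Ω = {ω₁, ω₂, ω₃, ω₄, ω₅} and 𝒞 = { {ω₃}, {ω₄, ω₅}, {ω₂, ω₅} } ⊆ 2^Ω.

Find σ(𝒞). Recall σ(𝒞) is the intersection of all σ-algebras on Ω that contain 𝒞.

Start: 𝒞 ∪ {∅, Ω} = { {}, {ω₃}, {ω₂, ω₅}, {ω₄, ω₅}, Ω }.
Round 1. New:
  {ω₁, ω₂, ω₃}  = {ω₄, ω₅}ᶜ
  {ω₁, ω₃, ω₄}  = {ω₂, ω₅}ᶜ
  {ω₂, ω₃, ω₅}  = {ω₃} ∪ {ω₂, ω₅}
  {ω₂, ω₄, ω₅}  = {ω₄, ω₅} ∪ {ω₂, ω₅}
  {ω₃, ω₄, ω₅}  = {ω₄, ω₅} ∪ {ω₃}
  {ω₁, ω₂, ω₄, ω₅}  = {ω₃}ᶜ
Round 2 (7 new):
  {ω₁, ω₂}  = {ω₃, ω₄, ω₅}ᶜ
  {ω₁, ω₃}  = {ω₂, ω₄, ω₅}ᶜ
  {ω₁, ω₄}  = {ω₂, ω₃, ω₅}ᶜ
  {ω₁, ω₂, ω₃, ω₄}  = {ω₁, ω₂, ω₃} ∪ {ω₁, ω₃, ω₄}
  {ω₁, ω₂, ω₃, ω₅}  = {ω₂, ω₅} ∪ {ω₁, ω₂, ω₃}
  {ω₁, ω₃, ω₄, ω₅}  = {ω₃, ω₄, ω₅} ∪ {ω₁, ω₃, ω₄}
  {ω₂, ω₃, ω₄, ω₅}  = {ω₂, ω₅} ∪ {ω₃, ω₄, ω₅}
Round 3 adds 7:
  {ω₁}  = {ω₂, ω₃, ω₄, ω₅}ᶜ
  {ω₂}  = {ω₁, ω₃, ω₄, ω₅}ᶜ
  {ω₄}  = {ω₁, ω₂, ω₃, ω₅}ᶜ
  {ω₅}  = {ω₁, ω₂, ω₃, ω₄}ᶜ
  {ω₁, ω₂, ω₄}  = {ω₁, ω₄} ∪ {ω₁, ω₂}
  {ω₁, ω₂, ω₅}  = {ω₂, ω₅} ∪ {ω₁, ω₂}
  {ω₁, ω₄, ω₅}  = {ω₄, ω₅} ∪ {ω₁, ω₄}
Round 4: +6 →
  {ω₁, ω₅}  = {ω₅} ∪ {ω₁}
  {ω₂, ω₃}  = {ω₁, ω₄, ω₅}ᶜ
  {ω₂, ω₄}  = {ω₂} ∪ {ω₄}
  {ω₃, ω₄}  = {ω₁, ω₂, ω₅}ᶜ
  {ω₃, ω₅}  = {ω₁, ω₂, ω₄}ᶜ
  {ω₁, ω₃, ω₅}  = {ω₅} ∪ {ω₁, ω₃}
Round 5. New:
  {ω₂, ω₃, ω₄}  = {ω₁, ω₅}ᶜ
Round 6: closed — nothing new.

Therefore σ(𝒞) = { {}, {ω₁}, {ω₂}, {ω₃}, {ω₄}, {ω₅}, {ω₁, ω₂}, {ω₁, ω₃}, {ω₁, ω₄}, {ω₁, ω₅}, {ω₂, ω₃}, {ω₂, ω₄}, {ω₂, ω₅}, {ω₃, ω₄}, {ω₃, ω₅}, {ω₄, ω₅}, {ω₁, ω₂, ω₃}, {ω₁, ω₂, ω₄}, {ω₁, ω₂, ω₅}, {ω₁, ω₃, ω₄}, {ω₁, ω₃, ω₅}, {ω₁, ω₄, ω₅}, {ω₂, ω₃, ω₄}, {ω₂, ω₃, ω₅}, {ω₂, ω₄, ω₅}, {ω₃, ω₄, ω₅}, {ω₁, ω₂, ω₃, ω₄}, {ω₁, ω₂, ω₃, ω₅}, {ω₁, ω₂, ω₄, ω₅}, {ω₁, ω₃, ω₄, ω₅}, {ω₂, ω₃, ω₄, ω₅}, Ω } (|σ(𝒞)| = 32).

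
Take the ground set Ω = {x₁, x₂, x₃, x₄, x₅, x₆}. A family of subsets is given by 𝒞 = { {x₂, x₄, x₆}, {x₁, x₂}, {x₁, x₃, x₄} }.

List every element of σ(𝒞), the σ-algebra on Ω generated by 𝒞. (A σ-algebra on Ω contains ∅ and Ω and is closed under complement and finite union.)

Take S₀ = 𝒞 ∪ {∅, Ω} = { {}, {x₁, x₂}, {x₁, x₃, x₄}, {x₂, x₄, x₆}, Ω }.
Iteration 1. New:
  {x₁, x₃, x₅}  = Ω∖{x₂, x₄, x₆}
  {x₂, x₅, x₆}  = Ω∖{x₁, x₃, x₄}
  {x₁, x₂, x₃, x₄}  = {x₁, x₃, x₄} ∪ {x₁, x₂}
  {x₁, x₂, x₄, x₆}  = {x₂, x₄, x₆} ∪ {x₁, x₂}
  {x₃, x₄, x₅, x₆}  = Ω∖{x₁, x₂}
  {x₁, x₂, x₃, x₄, x₆}  = {x₂, x₄, x₆} ∪ {x₁, x₃, x₄}
  (now 11)
Iteration 2 (12 new):
  {x₅}  = Ω∖{x₁, x₂, x₃, x₄, x₆}
  {x₃, x₅}  = Ω∖{x₁, x₂, x₄, x₆}
  {x₅, x₆}  = Ω∖{x₁, x₂, x₃, x₄}
  {x₁, x₂, x₃, x₅}  = {x₁, x₂} ∪ {x₁, x₃, x₅}
  {x₁, x₂, x₅, x₆}  = {x₁, x₂} ∪ {x₂, x₅, x₆}
  {x₁, x₃, x₄, x₅}  = {x₁, x₃, x₅} ∪ {x₁, x₃, x₄}
  {x₂, x₄, x₅, x₆}  = {x₂, x₄, x₆} ∪ {x₂, x₅, x₆}
  {x₁, x₂, x₃, x₄, x₅}  = {x₁, x₃, x₅} ∪ {x₁, x₂, x₃, x₄}
  {x₁, x₂, x₃, x₅, x₆}  = {x₁, x₃, x₅} ∪ {x₂, x₅, x₆}
  {x₁, x₂, x₄, x₅, x₆}  = {x₁, x₂, x₄, x₆} ∪ {x₂, x₅, x₆}
  {x₁, x₃, x₄, x₅, x₆}  = {x₃, x₄, x₅, x₆} ∪ {x₁, x₃, x₅}
  {x₂, x₃, x₄, x₅, x₆}  = {x₂, x₄, x₆} ∪ {x₃, x₄, x₅, x₆}
  (now 23)
Iteration 3 adds 13:
  {x₁}  = Ω∖{x₂, x₃, x₄, x₅, x₆}
  {x₂}  = Ω∖{x₁, x₃, x₄, x₅, x₆}
  {x₃}  = Ω∖{x₁, x₂, x₄, x₅, x₆}
  {x₄}  = Ω∖{x₁, x₂, x₃, x₅, x₆}
  {x₆}  = Ω∖{x₁, x₂, x₃, x₄, x₅}
  {x₁, x₃}  = Ω∖{x₂, x₄, x₅, x₆}
  {x₂, x₆}  = Ω∖{x₁, x₃, x₄, x₅}
  {x₃, x₄}  = Ω∖{x₁, x₂, x₅, x₆}
  {x₄, x₆}  = Ω∖{x₁, x₂, x₃, x₅}
  {x₁, x₂, x₅}  = {x₁, x₂} ∪ {x₅}
  {x₃, x₅, x₆}  = {x₅, x₆} ∪ {x₃, x₅}
  {x₁, x₃, x₅, x₆}  = {x₅, x₆} ∪ {x₁, x₃, x₅}
  {x₂, x₃, x₅, x₆}  = {x₃, x₅} ∪ {x₂, x₅, x₆}
  (now 36)
Iteration 4: +24 →
  {x₁, x₄}  = Ω∖{x₂, x₃, x₅, x₆}
  {x₁, x₅}  = {x₁} ∪ {x₅}
  {x₁, x₆}  = {x₁} ∪ {x₆}
  {x₂, x₃}  = {x₂} ∪ {x₃}
  {x₂, x₄}  = Ω∖{x₁, x₃, x₅, x₆}
  {x₂, x₅}  = {x₂} ∪ {x₅}
  {x₃, x₆}  = {x₆} ∪ {x₃}
  {x₄, x₅}  = {x₅} ∪ {x₄}
  {x₁, x₂, x₃}  = {x₁, x₂} ∪ {x₃}
  {x₁, x₂, x₄}  = Ω∖{x₃, x₅, x₆}
  {x₁, x₂, x₆}  = {x₁, x₂} ∪ {x₂, x₆}
  {x₁, x₃, x₆}  = {x₆} ∪ {x₁, x₃}
  {x₁, x₄, x₆}  = {x₁} ∪ {x₄, x₆}
  {x₁, x₅, x₆}  = {x₅, x₆} ∪ {x₁}
  {x₂, x₃, x₄}  = {x₃, x₄} ∪ {x₂}
  {x₂, x₃, x₅}  = {x₂} ∪ {x₃, x₅}
  {x₂, x₃, x₆}  = {x₂, x₆} ∪ {x₃}
  {x₃, x₄, x₅}  = {x₃, x₄} ∪ {x₅}
  {x₃, x₄, x₆}  = Ω∖{x₁, x₂, x₅}
  {x₄, x₅, x₆}  = {x₅, x₆} ∪ {x₄}
  {x₁, x₂, x₃, x₆}  = {x₂, x₆} ∪ {x₁, x₃}
  {x₁, x₂, x₄, x₅}  = {x₁, x₂, x₅} ∪ {x₄}
  {x₁, x₃, x₄, x₆}  = {x₆} ∪ {x₁, x₃, x₄}
  {x₂, x₃, x₄, x₆}  = {x₂, x₄, x₆} ∪ {x₃, x₄}
  (now 60)
Iteration 5: +4 →
  {x₁, x₄, x₅}  = Ω∖{x₂, x₃, x₆}
  {x₂, x₄, x₅}  = Ω∖{x₁, x₃, x₆}
  {x₁, x₄, x₅, x₆}  = Ω∖{x₂, x₃}
  {x₂, x₃, x₄, x₅}  = Ω∖{x₁, x₆}
  (now 64)
Iteration 6: no new sets; the family is a σ-algebra.

Therefore σ(𝒞) = { {}, {x₁}, {x₂}, {x₃}, {x₄}, {x₅}, {x₆}, {x₁, x₂}, {x₁, x₃}, {x₁, x₄}, {x₁, x₅}, {x₁, x₆}, {x₂, x₃}, {x₂, x₄}, {x₂, x₅}, {x₂, x₆}, {x₃, x₄}, {x₃, x₅}, {x₃, x₆}, {x₄, x₅}, {x₄, x₆}, {x₅, x₆}, {x₁, x₂, x₃}, {x₁, x₂, x₄}, {x₁, x₂, x₅}, {x₁, x₂, x₆}, {x₁, x₃, x₄}, {x₁, x₃, x₅}, {x₁, x₃, x₆}, {x₁, x₄, x₅}, {x₁, x₄, x₆}, {x₁, x₅, x₆}, {x₂, x₃, x₄}, {x₂, x₃, x₅}, {x₂, x₃, x₆}, {x₂, x₄, x₅}, {x₂, x₄, x₆}, {x₂, x₅, x₆}, {x₃, x₄, x₅}, {x₃, x₄, x₆}, {x₃, x₅, x₆}, {x₄, x₅, x₆}, {x₁, x₂, x₃, x₄}, {x₁, x₂, x₃, x₅}, {x₁, x₂, x₃, x₆}, {x₁, x₂, x₄, x₅}, {x₁, x₂, x₄, x₆}, {x₁, x₂, x₅, x₆}, {x₁, x₃, x₄, x₅}, {x₁, x₃, x₄, x₆}, {x₁, x₃, x₅, x₆}, {x₁, x₄, x₅, x₆}, {x₂, x₃, x₄, x₅}, {x₂, x₃, x₄, x₆}, {x₂, x₃, x₅, x₆}, {x₂, x₄, x₅, x₆}, {x₃, x₄, x₅, x₆}, {x₁, x₂, x₃, x₄, x₅}, {x₁, x₂, x₃, x₄, x₆}, {x₁, x₂, x₃, x₅, x₆}, {x₁, x₂, x₄, x₅, x₆}, {x₁, x₃, x₄, x₅, x₆}, {x₂, x₃, x₄, x₅, x₆}, Ω } (|σ(𝒞)| = 64).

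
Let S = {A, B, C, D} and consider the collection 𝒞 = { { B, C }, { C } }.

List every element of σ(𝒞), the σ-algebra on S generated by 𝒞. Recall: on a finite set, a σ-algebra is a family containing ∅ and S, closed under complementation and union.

Start: 𝒞 ∪ {∅, S} = { ∅, { C }, { B, C }, S }.
Round 1: +2 →
  { A, D }  = ᶜ of { B, C }
  { A, B, D }  = ᶜ of { C }
  — 6 sets.
Round 2 adds 1:
  { A, C, D }  = { C } ∪ { A, D }
  — 7 sets.
Round 3 (1 new):
  { B }  = ᶜ of { A, C, D }
  — 8 sets.
After Round 4 the family is unchanged; done.

Therefore σ(𝒞) = { ∅, { B }, { C }, { A, D }, { B, C }, { A, B, D }, { A, C, D }, S } (|σ(𝒞)| = 8).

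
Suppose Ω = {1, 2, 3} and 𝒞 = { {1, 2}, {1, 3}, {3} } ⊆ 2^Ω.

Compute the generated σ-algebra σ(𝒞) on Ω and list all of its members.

Answer: σ(𝒞) = { {}, {1}, {2}, {3}, {1, 2}, {1, 3}, {2, 3}, Ω }

Derivation:
Begin from { {}, {3}, {1, 2}, {1, 3}, Ω } (that is, 𝒞 plus ∅ and Ω).
Step 1 adds 1:
  {2}  = Ω∖{1, 3}
  (now 6)
Step 2. New:
  {2, 3}  = {3} ∪ {2}
  (now 7)
Step 3 adds 1:
  {1}  = Ω∖{2, 3}
  (now 8)
Step 4 adds nothing — fixpoint reached.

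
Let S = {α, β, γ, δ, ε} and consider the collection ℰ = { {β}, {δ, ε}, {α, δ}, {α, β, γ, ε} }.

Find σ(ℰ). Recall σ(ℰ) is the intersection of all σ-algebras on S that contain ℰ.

σ(ℰ) (32 sets): { ∅, {α}, {β}, {γ}, {δ}, {ε}, {α, β}, {α, γ}, {α, δ}, {α, ε}, {β, γ}, {β, δ}, {β, ε}, {γ, δ}, {γ, ε}, {δ, ε}, {α, β, γ}, {α, β, δ}, {α, β, ε}, {α, γ, δ}, {α, γ, ε}, {α, δ, ε}, {β, γ, δ}, {β, γ, ε}, {β, δ, ε}, {γ, δ, ε}, {α, β, γ, δ}, {α, β, γ, ε}, {α, β, δ, ε}, {α, γ, δ, ε}, {β, γ, δ, ε}, S }

Trace:
Seed the family with ℰ together with ∅ and S: { ∅, {β}, {α, δ}, {δ, ε}, {α, β, γ, ε}, S }.
Round 1: 7 new —
  {δ}  = {α, β, γ, ε}ᶜ
  {α, β, γ}  = {δ, ε}ᶜ
  {α, β, δ}  = {α, δ} ∪ {β}
  {α, δ, ε}  = {δ, ε} ∪ {α, δ}
  {β, γ, ε}  = {α, δ}ᶜ
  {β, δ, ε}  = {δ, ε} ∪ {β}
  {α, γ, δ, ε}  = {β}ᶜ
  |family| = 13
Round 2: 7 new —
  {α, γ}  = {β, δ, ε}ᶜ
  {β, γ}  = {α, δ, ε}ᶜ
  {β, δ}  = {β} ∪ {δ}
  {γ, ε}  = {α, β, δ}ᶜ
  {α, β, γ, δ}  = {α, β, γ} ∪ {α, β, δ}
  {α, β, δ, ε}  = {α, δ, ε} ∪ {β}
  {β, γ, δ, ε}  = {δ, ε} ∪ {β, γ, ε}
  |family| = 20
Round 3 (7 new):
  {α}  = {β, γ, δ, ε}ᶜ
  {γ}  = {α, β, δ, ε}ᶜ
  {ε}  = {α, β, γ, δ}ᶜ
  {α, γ, δ}  = {α, δ} ∪ {α, γ}
  {α, γ, ε}  = {β, δ}ᶜ
  {β, γ, δ}  = {β, δ} ∪ {β, γ}
  {γ, δ, ε}  = {δ, ε} ∪ {γ, ε}
  |family| = 27
Round 4. New:
  {α, β}  = {γ, δ, ε}ᶜ
  {α, ε}  = {β, γ, δ}ᶜ
  {β, ε}  = {α, γ, δ}ᶜ
  {γ, δ}  = {γ} ∪ {δ}
  |family| = 31
Round 5: 1 new —
  {α, β, ε}  = {γ, δ}ᶜ
  |family| = 32
Round 6: closed — nothing new.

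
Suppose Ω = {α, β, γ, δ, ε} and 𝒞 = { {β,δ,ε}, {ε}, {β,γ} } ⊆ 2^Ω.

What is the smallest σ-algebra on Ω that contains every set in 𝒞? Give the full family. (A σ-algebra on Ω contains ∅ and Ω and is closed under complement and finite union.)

σ(𝒞) (32 sets): { {}, {α}, {β}, {γ}, {δ}, {ε}, {α,β}, {α,γ}, {α,δ}, {α,ε}, {β,γ}, {β,δ}, {β,ε}, {γ,δ}, {γ,ε}, {δ,ε}, {α,β,γ}, {α,β,δ}, {α,β,ε}, {α,γ,δ}, {α,γ,ε}, {α,δ,ε}, {β,γ,δ}, {β,γ,ε}, {β,δ,ε}, {γ,δ,ε}, {α,β,γ,δ}, {α,β,γ,ε}, {α,β,δ,ε}, {α,γ,δ,ε}, {β,γ,δ,ε}, Ω }

Check:
Initial family (5 sets): { {}, {ε}, {β,γ}, {β,δ,ε}, Ω }.
Pass 1: 5 new —
  {α,γ}  = ᶜ of {β,δ,ε}
  {α,δ,ε}  = ᶜ of {β,γ}
  {β,γ,ε}  = {β,γ} ∪ {ε}
  {α,β,γ,δ}  = ᶜ of {ε}
  {β,γ,δ,ε}  = {β,γ} ∪ {β,δ,ε}
  [10 total]
Pass 2 (7 new):
  {α}  = ᶜ of {β,γ,δ,ε}
  {α,δ}  = ᶜ of {β,γ,ε}
  {α,β,γ}  = {β,γ} ∪ {α,γ}
  {α,γ,ε}  = {ε} ∪ {α,γ}
  {α,β,γ,ε}  = {β,γ,ε} ∪ {α,γ}
  {α,β,δ,ε}  = {α,δ,ε} ∪ {β,δ,ε}
  {α,γ,δ,ε}  = {α,δ,ε} ∪ {α,γ}
  [17 total]
Pass 3 adds 7:
  {β}  = ᶜ of {α,γ,δ,ε}
  {γ}  = ᶜ of {α,β,δ,ε}
  {δ}  = ᶜ of {α,β,γ,ε}
  {α,ε}  = {ε} ∪ {α}
  {β,δ}  = ᶜ of {α,γ,ε}
  {δ,ε}  = ᶜ of {α,β,γ}
  {α,γ,δ}  = {α,δ} ∪ {α,γ}
  [24 total]
Pass 4 adds 8:
  {α,β}  = {β} ∪ {α}
  {β,ε}  = ᶜ of {α,γ,δ}
  {γ,δ}  = {γ} ∪ {δ}
  {γ,ε}  = {ε} ∪ {γ}
  {α,β,δ}  = {β} ∪ {α,δ}
  {α,β,ε}  = {β} ∪ {α,ε}
  {β,γ,δ}  = ᶜ of {α,ε}
  {γ,δ,ε}  = {δ,ε} ∪ {γ}
  [32 total]
After Pass 5 the family is unchanged; done.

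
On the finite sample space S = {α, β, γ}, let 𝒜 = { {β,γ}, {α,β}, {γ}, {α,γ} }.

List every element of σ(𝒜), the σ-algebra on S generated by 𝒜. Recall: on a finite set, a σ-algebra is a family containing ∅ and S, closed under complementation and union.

Answer: σ(𝒜) = { {}, {α}, {β}, {γ}, {α,β}, {α,γ}, {β,γ}, S }

Working:
Start: 𝒜 ∪ {∅, S} = { {}, {γ}, {α,β}, {α,γ}, {β,γ}, S }.
Step 1 (2 new):
  {α}  = {β,γ}ᶜ
  {β}  = {α,γ}ᶜ
  — 8 sets.
Step 2: no new sets; the family is a σ-algebra.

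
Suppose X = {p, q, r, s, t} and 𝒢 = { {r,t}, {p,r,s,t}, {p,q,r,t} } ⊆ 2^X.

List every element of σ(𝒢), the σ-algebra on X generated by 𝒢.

σ(𝒢) (16 sets): { {}, {p}, {q}, {s}, {p,q}, {p,s}, {q,s}, {r,t}, {p,q,s}, {p,r,t}, {q,r,t}, {r,s,t}, {p,q,r,t}, {p,r,s,t}, {q,r,s,t}, X }

Trace:
Start: 𝒢 ∪ {∅, X} = { {}, {r,t}, {p,q,r,t}, {p,r,s,t}, X }.
Iteration 1. New:
  {q}  = ᶜ of {p,r,s,t}
  {s}  = ᶜ of {p,q,r,t}
  {p,q,s}  = ᶜ of {r,t}
  (now 8)
Iteration 2. New:
  {q,s}  = {q} ∪ {s}
  {q,r,t}  = {r,t} ∪ {q}
  {r,s,t}  = {r,t} ∪ {s}
  (now 11)
Iteration 3. New:
  {p,q}  = ᶜ of {r,s,t}
  {p,s}  = ᶜ of {q,r,t}
  {p,r,t}  = ᶜ of {q,s}
  {q,r,s,t}  = {r,s,t} ∪ {q,r,t}
  (now 15)
Iteration 4 (1 new):
  {p}  = ᶜ of {q,r,s,t}
  (now 16)
Iteration 5: no new sets; the family is a σ-algebra.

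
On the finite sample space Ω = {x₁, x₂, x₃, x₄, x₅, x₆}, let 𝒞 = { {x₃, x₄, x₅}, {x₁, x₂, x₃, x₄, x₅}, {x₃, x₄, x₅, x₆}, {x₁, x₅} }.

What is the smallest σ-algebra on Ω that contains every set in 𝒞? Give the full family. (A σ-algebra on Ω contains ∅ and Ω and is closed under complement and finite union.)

Start: 𝒞 ∪ {∅, Ω} = { ∅, {x₁, x₅}, {x₃, x₄, x₅}, {x₃, x₄, x₅, x₆}, {x₁, x₂, x₃, x₄, x₅}, Ω }.
Pass 1 adds 6:
  {x₆}  = Ω∖{x₁, x₂, x₃, x₄, x₅}
  {x₁, x₂}  = Ω∖{x₃, x₄, x₅, x₆}
  {x₁, x₂, x₆}  = Ω∖{x₃, x₄, x₅}
  {x₁, x₃, x₄, x₅}  = {x₃, x₄, x₅} ∪ {x₁, x₅}
  {x₂, x₃, x₄, x₆}  = Ω∖{x₁, x₅}
  {x₁, x₃, x₄, x₅, x₆}  = {x₃, x₄, x₅, x₆} ∪ {x₁, x₅}
  — 12 sets.
Pass 2. New:
  {x₂}  = Ω∖{x₁, x₃, x₄, x₅, x₆}
  {x₂, x₆}  = Ω∖{x₁, x₃, x₄, x₅}
  {x₁, x₂, x₅}  = {x₁, x₂} ∪ {x₁, x₅}
  {x₁, x₅, x₆}  = {x₆} ∪ {x₁, x₅}
  {x₁, x₂, x₅, x₆}  = {x₁, x₅} ∪ {x₁, x₂, x₆}
  {x₁, x₂, x₃, x₄, x₆}  = {x₁, x₂} ∪ {x₂, x₃, x₄, x₆}
  {x₂, x₃, x₄, x₅, x₆}  = {x₃, x₄, x₅} ∪ {x₂, x₃, x₄, x₆}
  — 19 sets.
Pass 3: 6 new —
  {x₁}  = Ω∖{x₂, x₃, x₄, x₅, x₆}
  {x₅}  = Ω∖{x₁, x₂, x₃, x₄, x₆}
  {x₃, x₄}  = Ω∖{x₁, x₂, x₅, x₆}
  {x₂, x₃, x₄}  = Ω∖{x₁, x₅, x₆}
  {x₃, x₄, x₆}  = Ω∖{x₁, x₂, x₅}
  {x₂, x₃, x₄, x₅}  = {x₃, x₄, x₅} ∪ {x₂}
  — 25 sets.
Pass 4: 7 new —
  {x₁, x₆}  = Ω∖{x₂, x₃, x₄, x₅}
  {x₂, x₅}  = {x₂} ∪ {x₅}
  {x₅, x₆}  = {x₆} ∪ {x₅}
  {x₁, x₃, x₄}  = {x₃, x₄} ∪ {x₁}
  {x₂, x₅, x₆}  = {x₂, x₆} ∪ {x₅}
  {x₁, x₂, x₃, x₄}  = {x₃, x₄} ∪ {x₁, x₂}
  {x₁, x₃, x₄, x₆}  = {x₃, x₄, x₆} ∪ {x₁}
  — 32 sets.
Pass 5: stable.

σ(𝒞) = { ∅, {x₁}, {x₂}, {x₅}, {x₆}, {x₁, x₂}, {x₁, x₅}, {x₁, x₆}, {x₂, x₅}, {x₂, x₆}, {x₃, x₄}, {x₅, x₆}, {x₁, x₂, x₅}, {x₁, x₂, x₆}, {x₁, x₃, x₄}, {x₁, x₅, x₆}, {x₂, x₃, x₄}, {x₂, x₅, x₆}, {x₃, x₄, x₅}, {x₃, x₄, x₆}, {x₁, x₂, x₃, x₄}, {x₁, x₂, x₅, x₆}, {x₁, x₃, x₄, x₅}, {x₁, x₃, x₄, x₆}, {x₂, x₃, x₄, x₅}, {x₂, x₃, x₄, x₆}, {x₃, x₄, x₅, x₆}, {x₁, x₂, x₃, x₄, x₅}, {x₁, x₂, x₃, x₄, x₆}, {x₁, x₃, x₄, x₅, x₆}, {x₂, x₃, x₄, x₅, x₆}, Ω }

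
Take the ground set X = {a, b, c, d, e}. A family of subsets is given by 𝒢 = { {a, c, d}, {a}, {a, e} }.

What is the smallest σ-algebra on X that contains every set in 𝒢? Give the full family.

|σ(𝒢)| = 16.  σ(𝒢) = { {}, {a}, {b}, {e}, {a, b}, {a, e}, {b, e}, {c, d}, {a, b, e}, {a, c, d}, {b, c, d}, {c, d, e}, {a, b, c, d}, {a, c, d, e}, {b, c, d, e}, X }

Trace:
Initial family (5 sets): { {}, {a}, {a, e}, {a, c, d}, X }.
Step 1 adds 4:
  {b, e}  = {a, c, d}ᶜ
  {b, c, d}  = {a, e}ᶜ
  {a, c, d, e}  = {a, c, d} ∪ {a, e}
  {b, c, d, e}  = {a}ᶜ
  (now 9)
Step 2. New:
  {b}  = {a, c, d, e}ᶜ
  {a, b, e}  = {b, e} ∪ {a, e}
  {a, b, c, d}  = {a, c, d} ∪ {b, c, d}
  (now 12)
Step 3: 3 new —
  {e}  = {a, b, c, d}ᶜ
  {a, b}  = {b} ∪ {a}
  {c, d}  = {a, b, e}ᶜ
  (now 15)
Step 4. New:
  {c, d, e}  = {a, b}ᶜ
  (now 16)
Step 5: stable.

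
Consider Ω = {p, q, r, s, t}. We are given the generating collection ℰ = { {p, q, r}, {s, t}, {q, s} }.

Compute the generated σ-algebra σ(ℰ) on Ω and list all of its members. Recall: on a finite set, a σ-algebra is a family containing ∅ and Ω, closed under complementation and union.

|σ(ℰ)| = 16.  σ(ℰ) = { ∅, {q}, {s}, {t}, {p, r}, {q, s}, {q, t}, {s, t}, {p, q, r}, {p, r, s}, {p, r, t}, {q, s, t}, {p, q, r, s}, {p, q, r, t}, {p, r, s, t}, Ω }

Working:
Start: ℰ ∪ {∅, Ω} = { ∅, {q, s}, {s, t}, {p, q, r}, Ω }.
Step 1 adds 3:
  {p, r, t}  = Ω∖{q, s}
  {q, s, t}  = {s, t} ∪ {q, s}
  {p, q, r, s}  = {p, q, r} ∪ {q, s}
  |family| = 8
Step 2 (4 new):
  {t}  = Ω∖{p, q, r, s}
  {p, r}  = Ω∖{q, s, t}
  {p, q, r, t}  = {p, r, t} ∪ {p, q, r}
  {p, r, s, t}  = {s, t} ∪ {p, r, t}
  |family| = 12
Step 3 adds 2:
  {q}  = Ω∖{p, r, s, t}
  {s}  = Ω∖{p, q, r, t}
  |family| = 14
Step 4. New:
  {q, t}  = {q} ∪ {t}
  {p, r, s}  = {p, r} ∪ {s}
  |family| = 16
Step 5: no new sets; the family is a σ-algebra.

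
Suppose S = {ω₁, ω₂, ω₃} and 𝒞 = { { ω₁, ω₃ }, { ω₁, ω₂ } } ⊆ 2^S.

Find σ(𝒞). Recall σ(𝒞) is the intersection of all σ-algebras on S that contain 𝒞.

|σ(𝒞)| = 8.  σ(𝒞) = { {  }, { ω₁ }, { ω₂ }, { ω₃ }, { ω₁, ω₂ }, { ω₁, ω₃ }, { ω₂, ω₃ }, S }

Check:
Begin from { {  }, { ω₁, ω₂ }, { ω₁, ω₃ }, S } (that is, 𝒞 plus ∅ and S).
Pass 1 adds 2:
  { ω₂ }  = { ω₁, ω₃ }ᶜ
  { ω₃ }  = { ω₁, ω₂ }ᶜ
Pass 2 (1 new):
  { ω₂, ω₃ }  = { ω₃ } ∪ { ω₂ }
Pass 3: 1 new —
  { ω₁ }  = { ω₂, ω₃ }ᶜ
After Pass 4 the family is unchanged; done.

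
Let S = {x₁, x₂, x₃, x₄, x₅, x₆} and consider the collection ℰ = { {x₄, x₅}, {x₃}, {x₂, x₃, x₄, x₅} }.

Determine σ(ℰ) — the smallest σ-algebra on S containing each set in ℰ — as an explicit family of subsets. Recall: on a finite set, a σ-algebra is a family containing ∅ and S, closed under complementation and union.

|σ(ℰ)| = 16.  σ(ℰ) = { ∅, {x₂}, {x₃}, {x₁, x₆}, {x₂, x₃}, {x₄, x₅}, {x₁, x₂, x₆}, {x₁, x₃, x₆}, {x₂, x₄, x₅}, {x₃, x₄, x₅}, {x₁, x₂, x₃, x₆}, {x₁, x₄, x₅, x₆}, {x₂, x₃, x₄, x₅}, {x₁, x₂, x₄, x₅, x₆}, {x₁, x₃, x₄, x₅, x₆}, S }

Check:
Take S₀ = ℰ ∪ {∅, S} = { ∅, {x₃}, {x₄, x₅}, {x₂, x₃, x₄, x₅}, S }.
Round 1: 4 new —
  {x₁, x₆}  = S∖{x₂, x₃, x₄, x₅}
  {x₃, x₄, x₅}  = {x₄, x₅} ∪ {x₃}
  {x₁, x₂, x₃, x₆}  = S∖{x₄, x₅}
  {x₁, x₂, x₄, x₅, x₆}  = S∖{x₃}
  — 9 sets.
Round 2. New:
  {x₁, x₂, x₆}  = S∖{x₃, x₄, x₅}
  {x₁, x₃, x₆}  = {x₁, x₆} ∪ {x₃}
  {x₁, x₄, x₅, x₆}  = {x₁, x₆} ∪ {x₄, x₅}
  {x₁, x₃, x₄, x₅, x₆}  = {x₃, x₄, x₅} ∪ {x₁, x₆}
  — 13 sets.
Round 3 adds 3:
  {x₂}  = S∖{x₁, x₃, x₄, x₅, x₆}
  {x₂, x₃}  = S∖{x₁, x₄, x₅, x₆}
  {x₂, x₄, x₅}  = S∖{x₁, x₃, x₆}
  — 16 sets.
Round 4: no new sets; the family is a σ-algebra.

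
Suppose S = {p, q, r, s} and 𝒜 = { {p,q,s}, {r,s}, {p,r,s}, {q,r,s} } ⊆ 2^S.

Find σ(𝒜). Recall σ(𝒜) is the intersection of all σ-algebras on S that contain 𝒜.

Answer: σ(𝒜) = { ∅, {p}, {q}, {r}, {s}, {p,q}, {p,r}, {p,s}, {q,r}, {q,s}, {r,s}, {p,q,r}, {p,q,s}, {p,r,s}, {q,r,s}, S }

Derivation:
Begin from { ∅, {r,s}, {p,q,s}, {p,r,s}, {q,r,s}, S } (that is, 𝒜 plus ∅ and S).
Step 1 (4 new):
  {p}  = {q,r,s}ᶜ
  {q}  = {p,r,s}ᶜ
  {r}  = {p,q,s}ᶜ
  {p,q}  = {r,s}ᶜ
Step 2: 3 new —
  {p,r}  = {r} ∪ {p}
  {q,r}  = {q} ∪ {r}
  {p,q,r}  = {p,q} ∪ {r}
Step 3 adds 3:
  {s}  = {p,q,r}ᶜ
  {p,s}  = {q,r}ᶜ
  {q,s}  = {p,r}ᶜ
After Step 4 the family is unchanged; done.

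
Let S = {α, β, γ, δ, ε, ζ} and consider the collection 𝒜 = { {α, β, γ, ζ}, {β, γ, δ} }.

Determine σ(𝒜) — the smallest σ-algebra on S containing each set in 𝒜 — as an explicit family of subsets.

Seed the family with 𝒜 together with ∅ and S: { ∅, {β, γ, δ}, {α, β, γ, ζ}, S }.
Pass 1 adds 3:
  {δ, ε}  = {α, β, γ, ζ}ᶜ
  {α, ε, ζ}  = {β, γ, δ}ᶜ
  {α, β, γ, δ, ζ}  = {α, β, γ, ζ} ∪ {β, γ, δ}
  |family| = 7
Pass 2: 4 new —
  {ε}  = {α, β, γ, δ, ζ}ᶜ
  {α, δ, ε, ζ}  = {δ, ε} ∪ {α, ε, ζ}
  {β, γ, δ, ε}  = {δ, ε} ∪ {β, γ, δ}
  {α, β, γ, ε, ζ}  = {α, ε, ζ} ∪ {α, β, γ, ζ}
  |family| = 11
Pass 3 adds 3:
  {δ}  = {α, β, γ, ε, ζ}ᶜ
  {α, ζ}  = {β, γ, δ, ε}ᶜ
  {β, γ}  = {α, δ, ε, ζ}ᶜ
  |family| = 14
Pass 4 (2 new):
  {α, δ, ζ}  = {α, ζ} ∪ {δ}
  {β, γ, ε}  = {β, γ} ∪ {ε}
  |family| = 16
Pass 5 adds nothing — fixpoint reached.

Therefore σ(𝒜) = { ∅, {δ}, {ε}, {α, ζ}, {β, γ}, {δ, ε}, {α, δ, ζ}, {α, ε, ζ}, {β, γ, δ}, {β, γ, ε}, {α, β, γ, ζ}, {α, δ, ε, ζ}, {β, γ, δ, ε}, {α, β, γ, δ, ζ}, {α, β, γ, ε, ζ}, S } (|σ(𝒜)| = 16).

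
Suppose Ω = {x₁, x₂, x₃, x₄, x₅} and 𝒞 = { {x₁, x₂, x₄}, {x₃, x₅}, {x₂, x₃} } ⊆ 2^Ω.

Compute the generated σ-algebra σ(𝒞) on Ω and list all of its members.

Initial family (5 sets): { {}, {x₂, x₃}, {x₃, x₅}, {x₁, x₂, x₄}, Ω }.
Round 1. New:
  {x₁, x₄, x₅}  = complement {x₂, x₃}
  {x₂, x₃, x₅}  = {x₂, x₃} ∪ {x₃, x₅}
  {x₁, x₂, x₃, x₄}  = {x₂, x₃} ∪ {x₁, x₂, x₄}
  |family| = 8
Round 2. New:
  {x₅}  = complement {x₁, x₂, x₃, x₄}
  {x₁, x₄}  = complement {x₂, x₃, x₅}
  {x₁, x₂, x₄, x₅}  = {x₁, x₄, x₅} ∪ {x₁, x₂, x₄}
  {x₁, x₃, x₄, x₅}  = {x₁, x₄, x₅} ∪ {x₃, x₅}
  |family| = 12
Round 3 adds 2:
  {x₂}  = complement {x₁, x₃, x₄, x₅}
  {x₃}  = complement {x₁, x₂, x₄, x₅}
  |family| = 14
Round 4 (2 new):
  {x₂, x₅}  = {x₂} ∪ {x₅}
  {x₁, x₃, x₄}  = {x₃} ∪ {x₁, x₄}
  |family| = 16
Round 5: stable.

Therefore σ(𝒞) = { {}, {x₂}, {x₃}, {x₅}, {x₁, x₄}, {x₂, x₃}, {x₂, x₅}, {x₃, x₅}, {x₁, x₂, x₄}, {x₁, x₃, x₄}, {x₁, x₄, x₅}, {x₂, x₃, x₅}, {x₁, x₂, x₃, x₄}, {x₁, x₂, x₄, x₅}, {x₁, x₃, x₄, x₅}, Ω } (|σ(𝒞)| = 16).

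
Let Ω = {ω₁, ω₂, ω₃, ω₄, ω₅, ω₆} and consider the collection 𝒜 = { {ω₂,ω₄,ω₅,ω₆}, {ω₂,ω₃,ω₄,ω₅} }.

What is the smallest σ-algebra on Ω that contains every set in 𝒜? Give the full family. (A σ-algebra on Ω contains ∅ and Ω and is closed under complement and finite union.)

Take S₀ = 𝒜 ∪ {∅, Ω} = { {}, {ω₂,ω₃,ω₄,ω₅}, {ω₂,ω₄,ω₅,ω₆}, Ω }.
Round 1. New:
  {ω₁,ω₃}  = Ω∖{ω₂,ω₄,ω₅,ω₆}
  {ω₁,ω₆}  = Ω∖{ω₂,ω₃,ω₄,ω₅}
  {ω₂,ω₃,ω₄,ω₅,ω₆}  = {ω₂,ω₃,ω₄,ω₅} ∪ {ω₂,ω₄,ω₅,ω₆}
  — 7 sets.
Round 2: +4 →
  {ω₁}  = Ω∖{ω₂,ω₃,ω₄,ω₅,ω₆}
  {ω₁,ω₃,ω₆}  = {ω₁,ω₃} ∪ {ω₁,ω₆}
  {ω₁,ω₂,ω₃,ω₄,ω₅}  = {ω₁,ω₃} ∪ {ω₂,ω₃,ω₄,ω₅}
  {ω₁,ω₂,ω₄,ω₅,ω₆}  = {ω₂,ω₄,ω₅,ω₆} ∪ {ω₁,ω₆}
  — 11 sets.
Round 3 adds 3:
  {ω₃}  = Ω∖{ω₁,ω₂,ω₄,ω₅,ω₆}
  {ω₆}  = Ω∖{ω₁,ω₂,ω₃,ω₄,ω₅}
  {ω₂,ω₄,ω₅}  = Ω∖{ω₁,ω₃,ω₆}
  — 14 sets.
Round 4: 2 new —
  {ω₃,ω₆}  = {ω₃} ∪ {ω₆}
  {ω₁,ω₂,ω₄,ω₅}  = {ω₂,ω₄,ω₅} ∪ {ω₁}
  — 16 sets.
After Round 5 the family is unchanged; done.

Hence σ(𝒜) has 16 members: { {}, {ω₁}, {ω₃}, {ω₆}, {ω₁,ω₃}, {ω₁,ω₆}, {ω₃,ω₆}, {ω₁,ω₃,ω₆}, {ω₂,ω₄,ω₅}, {ω₁,ω₂,ω₄,ω₅}, {ω₂,ω₃,ω₄,ω₅}, {ω₂,ω₄,ω₅,ω₆}, {ω₁,ω₂,ω₃,ω₄,ω₅}, {ω₁,ω₂,ω₄,ω₅,ω₆}, {ω₂,ω₃,ω₄,ω₅,ω₆}, Ω }.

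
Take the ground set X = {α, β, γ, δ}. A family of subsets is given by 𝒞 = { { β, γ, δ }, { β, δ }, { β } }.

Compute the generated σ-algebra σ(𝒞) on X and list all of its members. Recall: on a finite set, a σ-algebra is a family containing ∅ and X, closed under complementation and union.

Begin from { ∅, { β }, { β, δ }, { β, γ, δ }, X } (that is, 𝒞 plus ∅ and X).
Pass 1 (3 new):
  { α }  = { β, γ, δ }ᶜ
  { α, γ }  = { β, δ }ᶜ
  { α, γ, δ }  = { β }ᶜ
  |family| = 8
Pass 2 adds 3:
  { α, β }  = { β } ∪ { α }
  { α, β, γ }  = { β } ∪ { α, γ }
  { α, β, δ }  = { β, δ } ∪ { α }
  |family| = 11
Pass 3 adds 3:
  { γ }  = { α, β, δ }ᶜ
  { δ }  = { α, β, γ }ᶜ
  { γ, δ }  = { α, β }ᶜ
  |family| = 14
Pass 4 (2 new):
  { α, δ }  = { δ } ∪ { α }
  { β, γ }  = { γ } ∪ { β }
  |family| = 16
Pass 5: already closed under ᶜ and ∪.

|σ(𝒞)| = 16.  σ(𝒞) = { ∅, { α }, { β }, { γ }, { δ }, { α, β }, { α, γ }, { α, δ }, { β, γ }, { β, δ }, { γ, δ }, { α, β, γ }, { α, β, δ }, { α, γ, δ }, { β, γ, δ }, X }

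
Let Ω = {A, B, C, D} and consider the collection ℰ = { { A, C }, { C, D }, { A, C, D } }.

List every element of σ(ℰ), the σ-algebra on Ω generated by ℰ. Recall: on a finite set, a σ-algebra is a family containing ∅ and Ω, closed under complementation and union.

σ(ℰ) (16 sets): { {  }, { A }, { B }, { C }, { D }, { A, B }, { A, C }, { A, D }, { B, C }, { B, D }, { C, D }, { A, B, C }, { A, B, D }, { A, C, D }, { B, C, D }, Ω }

Trace:
Take S₀ = ℰ ∪ {∅, Ω} = { {  }, { A, C }, { C, D }, { A, C, D }, Ω }.
Pass 1: 3 new —
  { B }  = Ω∖{ A, C, D }
  { A, B }  = Ω∖{ C, D }
  { B, D }  = Ω∖{ A, C }
Pass 2. New:
  { A, B, C }  = { B } ∪ { A, C }
  { A, B, D }  = { A, B } ∪ { B, D }
  { B, C, D }  = { B } ∪ { C, D }
Pass 3: +3 →
  { A }  = Ω∖{ B, C, D }
  { C }  = Ω∖{ A, B, D }
  { D }  = Ω∖{ A, B, C }
Pass 4. New:
  { A, D }  = { D } ∪ { A }
  { B, C }  = { C } ∪ { B }
Pass 5: stable.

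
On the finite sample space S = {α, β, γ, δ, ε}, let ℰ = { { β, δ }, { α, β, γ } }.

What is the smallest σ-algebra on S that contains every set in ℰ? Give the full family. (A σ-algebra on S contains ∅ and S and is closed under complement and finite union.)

σ(ℰ) (16 sets): { {  }, { β }, { δ }, { ε }, { α, γ }, { β, δ }, { β, ε }, { δ, ε }, { α, β, γ }, { α, γ, δ }, { α, γ, ε }, { β, δ, ε }, { α, β, γ, δ }, { α, β, γ, ε }, { α, γ, δ, ε }, S }

Trace:
Begin from { {  }, { β, δ }, { α, β, γ }, S } (that is, ℰ plus ∅ and S).
Iteration 1: 3 new —
  { δ, ε }  = { α, β, γ }ᶜ
  { α, γ, ε }  = { β, δ }ᶜ
  { α, β, γ, δ }  = { α, β, γ } ∪ { β, δ }
Iteration 2: 4 new —
  { ε }  = { α, β, γ, δ }ᶜ
  { β, δ, ε }  = { δ, ε } ∪ { β, δ }
  { α, β, γ, ε }  = { α, β, γ } ∪ { α, γ, ε }
  { α, γ, δ, ε }  = { δ, ε } ∪ { α, γ, ε }
Iteration 3: +3 →
  { β }  = { α, γ, δ, ε }ᶜ
  { δ }  = { α, β, γ, ε }ᶜ
  { α, γ }  = { β, δ, ε }ᶜ
Iteration 4: 2 new —
  { β, ε }  = { β } ∪ { ε }
  { α, γ, δ }  = { α, γ } ∪ { δ }
After Iteration 5 the family is unchanged; done.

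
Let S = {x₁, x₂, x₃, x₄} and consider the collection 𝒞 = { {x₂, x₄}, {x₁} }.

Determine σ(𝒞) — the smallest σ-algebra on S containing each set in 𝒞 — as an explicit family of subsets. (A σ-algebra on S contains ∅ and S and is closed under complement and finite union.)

Initial family (4 sets): { {}, {x₁}, {x₂, x₄}, S }.
Step 1 (3 new):
  {x₁, x₃}  = {x₂, x₄}ᶜ
  {x₁, x₂, x₄}  = {x₂, x₄} ∪ {x₁}
  {x₂, x₃, x₄}  = {x₁}ᶜ
  |family| = 7
Step 2 (1 new):
  {x₃}  = {x₁, x₂, x₄}ᶜ
  |family| = 8
Step 3: no new sets; the family is a σ-algebra.

σ(𝒞) = { {}, {x₁}, {x₃}, {x₁, x₃}, {x₂, x₄}, {x₁, x₂, x₄}, {x₂, x₃, x₄}, S }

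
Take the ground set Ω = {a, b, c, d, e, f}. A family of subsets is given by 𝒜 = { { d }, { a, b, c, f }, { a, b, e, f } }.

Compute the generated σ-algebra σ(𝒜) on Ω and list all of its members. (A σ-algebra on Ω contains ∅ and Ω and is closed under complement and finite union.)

Answer: σ(𝒜) = { {}, { c }, { d }, { e }, { c, d }, { c, e }, { d, e }, { a, b, f }, { c, d, e }, { a, b, c, f }, { a, b, d, f }, { a, b, e, f }, { a, b, c, d, f }, { a, b, c, e, f }, { a, b, d, e, f }, Ω }

Derivation:
Initial family (5 sets): { {}, { d }, { a, b, c, f }, { a, b, e, f }, Ω }.
Step 1. New:
  { c, d }  = { a, b, e, f }ᶜ
  { d, e }  = { a, b, c, f }ᶜ
  { a, b, c, d, f }  = { d } ∪ { a, b, c, f }
  { a, b, c, e, f }  = { d }ᶜ
  { a, b, d, e, f }  = { d } ∪ { a, b, e, f }
  |family| = 10
Step 2: +3 →
  { c }  = { a, b, d, e, f }ᶜ
  { e }  = { a, b, c, d, f }ᶜ
  { c, d, e }  = { c, d } ∪ { d, e }
  |family| = 13
Step 3. New:
  { c, e }  = { c } ∪ { e }
  { a, b, f }  = { c, d, e }ᶜ
  |family| = 15
Step 4. New:
  { a, b, d, f }  = { c, e }ᶜ
  |family| = 16
Step 5: no new sets; the family is a σ-algebra.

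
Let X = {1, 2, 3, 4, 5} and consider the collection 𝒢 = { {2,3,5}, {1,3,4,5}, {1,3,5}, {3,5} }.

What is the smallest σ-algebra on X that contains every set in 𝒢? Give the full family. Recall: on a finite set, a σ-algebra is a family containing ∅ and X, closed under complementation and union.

σ(𝒢) (16 sets): { ∅, {1}, {2}, {4}, {1,2}, {1,4}, {2,4}, {3,5}, {1,2,4}, {1,3,5}, {2,3,5}, {3,4,5}, {1,2,3,5}, {1,3,4,5}, {2,3,4,5}, X }

Trace:
Take S₀ = 𝒢 ∪ {∅, X} = { ∅, {3,5}, {1,3,5}, {2,3,5}, {1,3,4,5}, X }.
Step 1 adds 5:
  {2}  = {1,3,4,5}ᶜ
  {1,4}  = {2,3,5}ᶜ
  {2,4}  = {1,3,5}ᶜ
  {1,2,4}  = {3,5}ᶜ
  {1,2,3,5}  = {2,3,5} ∪ {1,3,5}
Step 2: +2 →
  {4}  = {1,2,3,5}ᶜ
  {2,3,4,5}  = {2,3,5} ∪ {2,4}
Step 3: 2 new —
  {1}  = {2,3,4,5}ᶜ
  {3,4,5}  = {4} ∪ {3,5}
Step 4 adds 1:
  {1,2}  = {3,4,5}ᶜ
Step 5: closed — nothing new.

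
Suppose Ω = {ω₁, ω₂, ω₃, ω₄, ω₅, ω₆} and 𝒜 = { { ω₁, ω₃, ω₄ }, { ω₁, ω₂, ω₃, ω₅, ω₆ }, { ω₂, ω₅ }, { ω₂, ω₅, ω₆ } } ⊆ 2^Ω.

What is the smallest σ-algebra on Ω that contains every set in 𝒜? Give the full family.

σ(𝒜) (16 sets): { {}, { ω₄ }, { ω₆ }, { ω₁, ω₃ }, { ω₂, ω₅ }, { ω₄, ω₆ }, { ω₁, ω₃, ω₄ }, { ω₁, ω₃, ω₆ }, { ω₂, ω₄, ω₅ }, { ω₂, ω₅, ω₆ }, { ω₁, ω₂, ω₃, ω₅ }, { ω₁, ω₃, ω₄, ω₆ }, { ω₂, ω₄, ω₅, ω₆ }, { ω₁, ω₂, ω₃, ω₄, ω₅ }, { ω₁, ω₂, ω₃, ω₅, ω₆ }, Ω }

Trace:
Take S₀ = 𝒜 ∪ {∅, Ω} = { {}, { ω₂, ω₅ }, { ω₁, ω₃, ω₄ }, { ω₂, ω₅, ω₆ }, { ω₁, ω₂, ω₃, ω₅, ω₆ }, Ω }.
Pass 1 (3 new):
  { ω₄ }  = complement { ω₁, ω₂, ω₃, ω₅, ω₆ }
  { ω₁, ω₃, ω₄, ω₆ }  = complement { ω₂, ω₅ }
  { ω₁, ω₂, ω₃, ω₄, ω₅ }  = { ω₂, ω₅ } ∪ { ω₁, ω₃, ω₄ }
  (now 9)
Pass 2: +3 →
  { ω₆ }  = complement { ω₁, ω₂, ω₃, ω₄, ω₅ }
  { ω₂, ω₄, ω₅ }  = { ω₂, ω₅ } ∪ { ω₄ }
  { ω₂, ω₄, ω₅, ω₆ }  = { ω₂, ω₅, ω₆ } ∪ { ω₄ }
  (now 12)
Pass 3 adds 3:
  { ω₁, ω₃ }  = complement { ω₂, ω₄, ω₅, ω₆ }
  { ω₄, ω₆ }  = { ω₄ } ∪ { ω₆ }
  { ω₁, ω₃, ω₆ }  = complement { ω₂, ω₄, ω₅ }
  (now 15)
Pass 4 adds 1:
  { ω₁, ω₂, ω₃, ω₅ }  = complement { ω₄, ω₆ }
  (now 16)
Pass 5 adds nothing — fixpoint reached.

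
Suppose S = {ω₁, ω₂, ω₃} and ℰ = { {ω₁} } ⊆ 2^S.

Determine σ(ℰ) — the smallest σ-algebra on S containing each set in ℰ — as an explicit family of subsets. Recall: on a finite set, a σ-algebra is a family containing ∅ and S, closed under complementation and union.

σ(ℰ) = { {}, {ω₁}, {ω₂,ω₃}, S }

Check:
Begin from { {}, {ω₁}, S } (that is, ℰ plus ∅ and S).
Pass 1. New:
  {ω₂,ω₃}  = {ω₁}ᶜ
Pass 2: closed — nothing new.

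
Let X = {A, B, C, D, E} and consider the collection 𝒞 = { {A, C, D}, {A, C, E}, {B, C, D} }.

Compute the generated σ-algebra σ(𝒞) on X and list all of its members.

Take S₀ = 𝒞 ∪ {∅, X} = { {}, {A, C, D}, {A, C, E}, {B, C, D}, X }.
Step 1 (5 new):
  {A, E}  = {B, C, D}ᶜ
  {B, D}  = {A, C, E}ᶜ
  {B, E}  = {A, C, D}ᶜ
  {A, B, C, D}  = {A, C, D} ∪ {B, C, D}
  {A, C, D, E}  = {A, C, D} ∪ {A, C, E}
  |family| = 10
Step 2 adds 7:
  {B}  = {A, C, D, E}ᶜ
  {E}  = {A, B, C, D}ᶜ
  {A, B, E}  = {B, E} ∪ {A, E}
  {B, D, E}  = {B, E} ∪ {B, D}
  {A, B, C, E}  = {B, E} ∪ {A, C, E}
  {A, B, D, E}  = {A, E} ∪ {B, D}
  {B, C, D, E}  = {B, E} ∪ {B, C, D}
  |family| = 17
Step 3 (5 new):
  {A}  = {B, C, D, E}ᶜ
  {C}  = {A, B, D, E}ᶜ
  {D}  = {A, B, C, E}ᶜ
  {A, C}  = {B, D, E}ᶜ
  {C, D}  = {A, B, E}ᶜ
  |family| = 22
Step 4: 10 new —
  {A, B}  = {B} ∪ {A}
  {A, D}  = {D} ∪ {A}
  {B, C}  = {B} ∪ {C}
  {C, E}  = {E} ∪ {C}
  {D, E}  = {E} ∪ {D}
  {A, B, C}  = {B} ∪ {A, C}
  {A, B, D}  = {B, D} ∪ {A}
  {A, D, E}  = {A, E} ∪ {D}
  {B, C, E}  = {B, E} ∪ {C}
  {C, D, E}  = {C, D} ∪ {E}
  |family| = 32
Step 5: no new sets; the family is a σ-algebra.

Hence σ(𝒞) has 32 members: { {}, {A}, {B}, {C}, {D}, {E}, {A, B}, {A, C}, {A, D}, {A, E}, {B, C}, {B, D}, {B, E}, {C, D}, {C, E}, {D, E}, {A, B, C}, {A, B, D}, {A, B, E}, {A, C, D}, {A, C, E}, {A, D, E}, {B, C, D}, {B, C, E}, {B, D, E}, {C, D, E}, {A, B, C, D}, {A, B, C, E}, {A, B, D, E}, {A, C, D, E}, {B, C, D, E}, X }.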